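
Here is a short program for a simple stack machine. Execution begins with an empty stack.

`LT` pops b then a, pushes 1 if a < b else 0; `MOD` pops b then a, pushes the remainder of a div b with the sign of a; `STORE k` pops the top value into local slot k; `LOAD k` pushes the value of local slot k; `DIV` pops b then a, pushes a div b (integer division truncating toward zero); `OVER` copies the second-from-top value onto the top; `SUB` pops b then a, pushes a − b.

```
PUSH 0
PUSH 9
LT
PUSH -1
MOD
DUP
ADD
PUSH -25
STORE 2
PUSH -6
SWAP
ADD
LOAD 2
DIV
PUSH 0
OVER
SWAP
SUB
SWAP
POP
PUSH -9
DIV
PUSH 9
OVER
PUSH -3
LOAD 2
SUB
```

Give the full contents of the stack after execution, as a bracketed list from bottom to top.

PUSH 0   → 0
PUSH 9   → 0 9
LT       → 1
PUSH -1  → 1 -1
MOD      → 0
DUP      → 0 0
ADD      → 0
PUSH -25 → 0 -25
STORE 2  → 0
PUSH -6  → 0 -6
SWAP     → -6 0
ADD      → -6
LOAD 2   → -6 -25
DIV      → 0
PUSH 0   → 0 0
OVER     → 0 0 0
SWAP     → 0 0 0
SUB      → 0 0
SWAP     → 0 0
POP      → 0
PUSH -9  → 0 -9
DIV      → 0
PUSH 9   → 0 9
OVER     → 0 9 0
PUSH -3  → 0 9 0 -3
LOAD 2   → 0 9 0 -3 -25
SUB      → 0 9 0 22

[0, 9, 0, 22]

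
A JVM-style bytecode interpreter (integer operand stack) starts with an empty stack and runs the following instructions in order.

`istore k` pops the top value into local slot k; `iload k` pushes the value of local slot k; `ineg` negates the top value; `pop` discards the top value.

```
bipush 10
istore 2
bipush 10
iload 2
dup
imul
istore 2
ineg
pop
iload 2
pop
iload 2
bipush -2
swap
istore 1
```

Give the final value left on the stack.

bipush 10  [10]
istore 2   []
bipush 10  [10]
iload 2    [10, 10]
dup        [10, 10, 10]
imul       [10, 100]
istore 2   [10]
ineg       [-10]
pop        []
iload 2    [100]
pop        []
iload 2    [100]
bipush -2  [100, -2]
swap       [-2, 100]
istore 1   [-2]

-2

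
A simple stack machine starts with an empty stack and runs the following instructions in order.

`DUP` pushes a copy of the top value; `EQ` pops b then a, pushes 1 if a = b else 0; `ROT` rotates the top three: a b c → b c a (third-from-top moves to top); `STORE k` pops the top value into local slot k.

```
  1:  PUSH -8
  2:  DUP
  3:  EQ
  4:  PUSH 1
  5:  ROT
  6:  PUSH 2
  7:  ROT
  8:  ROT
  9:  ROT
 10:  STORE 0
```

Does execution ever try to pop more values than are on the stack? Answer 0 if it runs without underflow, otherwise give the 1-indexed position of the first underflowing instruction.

PUSH -8 -> -8
DUP     -> -8 -8
EQ      -> 1
PUSH 1  -> 1 1
ROT  — needs 3 operands, stack has 2 → underflow

5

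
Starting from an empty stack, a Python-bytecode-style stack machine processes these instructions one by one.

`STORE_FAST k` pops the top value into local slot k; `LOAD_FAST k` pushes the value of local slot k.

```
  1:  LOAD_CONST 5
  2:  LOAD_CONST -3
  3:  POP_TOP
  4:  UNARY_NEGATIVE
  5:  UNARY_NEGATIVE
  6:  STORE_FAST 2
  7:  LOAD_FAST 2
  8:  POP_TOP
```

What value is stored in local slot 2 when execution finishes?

5

LOAD_CONST 5   -> [5]
LOAD_CONST -3  -> [5, -3]
POP_TOP        -> [5]
UNARY_NEGATIVE -> [-5]
UNARY_NEGATIVE -> [5]
STORE_FAST 2   -> []
LOAD_FAST 2    -> [5]
POP_TOP        -> []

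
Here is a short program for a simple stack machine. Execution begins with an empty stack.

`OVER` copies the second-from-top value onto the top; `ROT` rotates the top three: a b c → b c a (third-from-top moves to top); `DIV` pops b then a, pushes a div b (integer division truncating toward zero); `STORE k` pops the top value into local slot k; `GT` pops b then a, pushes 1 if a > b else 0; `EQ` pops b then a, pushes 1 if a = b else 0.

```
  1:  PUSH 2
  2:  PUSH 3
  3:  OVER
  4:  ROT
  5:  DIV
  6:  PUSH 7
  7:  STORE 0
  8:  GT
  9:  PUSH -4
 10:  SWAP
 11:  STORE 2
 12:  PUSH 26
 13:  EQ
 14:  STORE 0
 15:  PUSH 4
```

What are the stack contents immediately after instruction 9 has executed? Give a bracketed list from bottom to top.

[1, -4]

PUSH 2  : 2
PUSH 3  : 2 3
OVER    : 2 3 2
ROT     : 3 2 2
DIV     : 3 1
PUSH 7  : 3 1 7
STORE 0 : 3 1
GT      : 1
PUSH -4 : 1 -4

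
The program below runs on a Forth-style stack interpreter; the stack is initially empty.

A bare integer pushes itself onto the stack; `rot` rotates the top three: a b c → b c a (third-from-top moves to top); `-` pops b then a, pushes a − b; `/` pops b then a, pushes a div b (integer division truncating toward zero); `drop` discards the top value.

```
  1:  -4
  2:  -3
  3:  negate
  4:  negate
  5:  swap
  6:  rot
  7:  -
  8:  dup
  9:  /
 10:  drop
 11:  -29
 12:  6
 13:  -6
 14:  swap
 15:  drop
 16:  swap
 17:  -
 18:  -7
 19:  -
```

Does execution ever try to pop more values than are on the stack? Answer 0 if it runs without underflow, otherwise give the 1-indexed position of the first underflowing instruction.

6

-4     -> [-4]
-3     -> [-4, -3]
negate -> [-4, 3]
negate -> [-4, -3]
swap   -> [-3, -4]
rot  — needs 3 operands, stack has 2 → underflow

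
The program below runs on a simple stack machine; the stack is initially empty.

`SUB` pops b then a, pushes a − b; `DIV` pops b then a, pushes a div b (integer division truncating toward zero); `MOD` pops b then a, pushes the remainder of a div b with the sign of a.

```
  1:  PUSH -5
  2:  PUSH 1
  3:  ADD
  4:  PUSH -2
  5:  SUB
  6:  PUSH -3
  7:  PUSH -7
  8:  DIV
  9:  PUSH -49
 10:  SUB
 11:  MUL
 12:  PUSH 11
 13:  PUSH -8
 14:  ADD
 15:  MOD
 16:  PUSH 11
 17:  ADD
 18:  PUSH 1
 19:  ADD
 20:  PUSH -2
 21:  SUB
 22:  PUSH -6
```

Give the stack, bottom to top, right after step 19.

[10]

PUSH -5  -> [-5]
PUSH 1   -> [-5, 1]
ADD      -> [-4]
PUSH -2  -> [-4, -2]
SUB      -> [-2]
PUSH -3  -> [-2, -3]
PUSH -7  -> [-2, -3, -7]
DIV      -> [-2, 0]
PUSH -49 -> [-2, 0, -49]
SUB      -> [-2, 49]
MUL      -> [-98]
PUSH 11  -> [-98, 11]
PUSH -8  -> [-98, 11, -8]
ADD      -> [-98, 3]
MOD      -> [-2]
PUSH 11  -> [-2, 11]
ADD      -> [9]
PUSH 1   -> [9, 1]
ADD      -> [10]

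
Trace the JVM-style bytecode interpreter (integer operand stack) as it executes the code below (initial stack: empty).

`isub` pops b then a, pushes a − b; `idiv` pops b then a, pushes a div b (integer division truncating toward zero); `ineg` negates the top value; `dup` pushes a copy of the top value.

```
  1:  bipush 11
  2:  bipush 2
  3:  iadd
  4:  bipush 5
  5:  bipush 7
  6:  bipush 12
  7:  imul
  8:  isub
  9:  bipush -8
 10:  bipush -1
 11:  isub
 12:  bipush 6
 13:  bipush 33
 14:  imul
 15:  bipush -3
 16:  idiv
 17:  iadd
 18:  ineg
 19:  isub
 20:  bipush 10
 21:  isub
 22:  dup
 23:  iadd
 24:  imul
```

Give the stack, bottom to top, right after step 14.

bipush 11 : 11
bipush 2  : 11 2
iadd      : 13
bipush 5  : 13 5
bipush 7  : 13 5 7
bipush 12 : 13 5 7 12
imul      : 13 5 84
isub      : 13 -79
bipush -8 : 13 -79 -8
bipush -1 : 13 -79 -8 -1
isub      : 13 -79 -7
bipush 6  : 13 -79 -7 6
bipush 33 : 13 -79 -7 6 33
imul      : 13 -79 -7 198

[13, -79, -7, 198]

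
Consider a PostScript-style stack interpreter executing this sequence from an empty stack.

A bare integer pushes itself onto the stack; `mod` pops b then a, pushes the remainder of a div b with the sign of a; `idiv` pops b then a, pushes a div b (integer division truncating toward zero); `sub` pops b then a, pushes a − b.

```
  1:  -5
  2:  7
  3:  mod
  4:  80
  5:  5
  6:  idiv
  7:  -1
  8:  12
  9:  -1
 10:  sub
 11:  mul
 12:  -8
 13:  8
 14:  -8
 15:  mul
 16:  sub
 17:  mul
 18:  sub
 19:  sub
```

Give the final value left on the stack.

-749

-5    -5
7     -5 7
mod   -5
80    -5 80
5     -5 80 5
idiv  -5 16
-1    -5 16 -1
12    -5 16 -1 12
-1    -5 16 -1 12 -1
sub   -5 16 -1 13
mul   -5 16 -13
-8    -5 16 -13 -8
8     -5 16 -13 -8 8
-8    -5 16 -13 -8 8 -8
mul   -5 16 -13 -8 -64
sub   -5 16 -13 56
mul   -5 16 -728
sub   -5 744
sub   -749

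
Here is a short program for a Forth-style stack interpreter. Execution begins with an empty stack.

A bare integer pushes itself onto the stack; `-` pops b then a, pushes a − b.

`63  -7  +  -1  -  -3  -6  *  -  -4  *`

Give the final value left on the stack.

-156

63 -> [63]
-7 -> [63, -7]
+  -> [56]
-1 -> [56, -1]
-  -> [57]
-3 -> [57, -3]
-6 -> [57, -3, -6]
*  -> [57, 18]
-  -> [39]
-4 -> [39, -4]
*  -> [-156]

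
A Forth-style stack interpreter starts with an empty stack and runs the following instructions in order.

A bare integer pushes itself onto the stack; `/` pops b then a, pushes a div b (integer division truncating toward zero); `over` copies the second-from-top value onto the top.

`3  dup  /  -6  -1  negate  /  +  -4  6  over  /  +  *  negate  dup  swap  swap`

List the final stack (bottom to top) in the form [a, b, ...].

3      : [3]
dup    : [3, 3]
/      : [1]
-6     : [1, -6]
-1     : [1, -6, -1]
negate : [1, -6, 1]
/      : [1, -6]
+      : [-5]
-4     : [-5, -4]
6      : [-5, -4, 6]
over   : [-5, -4, 6, -4]
/      : [-5, -4, -1]
+      : [-5, -5]
*      : [25]
negate : [-25]
dup    : [-25, -25]
swap   : [-25, -25]
swap   : [-25, -25]

[-25, -25]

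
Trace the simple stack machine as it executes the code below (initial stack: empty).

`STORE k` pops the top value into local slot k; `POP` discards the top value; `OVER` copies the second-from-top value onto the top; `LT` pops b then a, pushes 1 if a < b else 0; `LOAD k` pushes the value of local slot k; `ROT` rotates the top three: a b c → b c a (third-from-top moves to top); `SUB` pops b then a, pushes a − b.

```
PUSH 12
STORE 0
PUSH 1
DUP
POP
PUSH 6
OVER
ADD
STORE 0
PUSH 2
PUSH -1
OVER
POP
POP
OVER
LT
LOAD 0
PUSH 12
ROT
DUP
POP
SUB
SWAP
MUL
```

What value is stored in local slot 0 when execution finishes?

PUSH 12  [12]
STORE 0  []
PUSH 1   [1]
DUP      [1, 1]
POP      [1]
PUSH 6   [1, 6]
OVER     [1, 6, 1]
ADD      [1, 7]
STORE 0  [1]
PUSH 2   [1, 2]
PUSH -1  [1, 2, -1]
OVER     [1, 2, -1, 2]
POP      [1, 2, -1]
POP      [1, 2]
OVER     [1, 2, 1]
LT       [1, 0]
LOAD 0   [1, 0, 7]
PUSH 12  [1, 0, 7, 12]
ROT      [1, 7, 12, 0]
DUP      [1, 7, 12, 0, 0]
POP      [1, 7, 12, 0]
SUB      [1, 7, 12]
SWAP     [1, 12, 7]
MUL      [1, 84]

7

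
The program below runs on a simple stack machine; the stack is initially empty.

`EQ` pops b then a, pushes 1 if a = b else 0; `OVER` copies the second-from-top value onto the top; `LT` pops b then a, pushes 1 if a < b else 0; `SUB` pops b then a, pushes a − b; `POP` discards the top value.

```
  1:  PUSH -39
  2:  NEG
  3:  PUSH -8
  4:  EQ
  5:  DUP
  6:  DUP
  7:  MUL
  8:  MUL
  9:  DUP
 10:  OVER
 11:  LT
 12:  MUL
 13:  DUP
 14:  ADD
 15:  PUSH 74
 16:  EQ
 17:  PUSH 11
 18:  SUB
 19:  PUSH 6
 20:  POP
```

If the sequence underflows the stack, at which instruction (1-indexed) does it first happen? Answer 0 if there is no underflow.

0

PUSH -39 : -39
NEG      : 39
PUSH -8  : 39 -8
EQ       : 0
DUP      : 0 0
DUP      : 0 0 0
MUL      : 0 0
MUL      : 0
DUP      : 0 0
OVER     : 0 0 0
LT       : 0 0
MUL      : 0
DUP      : 0 0
ADD      : 0
PUSH 74  : 0 74
EQ       : 0
PUSH 11  : 0 11
SUB      : -11
PUSH 6   : -11 6
POP      : -11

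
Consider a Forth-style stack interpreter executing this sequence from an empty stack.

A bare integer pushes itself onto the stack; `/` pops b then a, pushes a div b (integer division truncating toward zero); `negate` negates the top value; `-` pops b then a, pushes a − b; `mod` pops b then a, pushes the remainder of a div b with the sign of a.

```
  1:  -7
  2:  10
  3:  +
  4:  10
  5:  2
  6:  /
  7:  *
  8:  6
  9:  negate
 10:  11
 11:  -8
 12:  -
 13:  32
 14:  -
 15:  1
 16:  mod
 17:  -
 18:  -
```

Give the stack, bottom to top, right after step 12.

[15, -6, 19]

-7     : -7
10     : -7 10
+      : 3
10     : 3 10
2      : 3 10 2
/      : 3 5
*      : 15
6      : 15 6
negate : 15 -6
11     : 15 -6 11
-8     : 15 -6 11 -8
-      : 15 -6 19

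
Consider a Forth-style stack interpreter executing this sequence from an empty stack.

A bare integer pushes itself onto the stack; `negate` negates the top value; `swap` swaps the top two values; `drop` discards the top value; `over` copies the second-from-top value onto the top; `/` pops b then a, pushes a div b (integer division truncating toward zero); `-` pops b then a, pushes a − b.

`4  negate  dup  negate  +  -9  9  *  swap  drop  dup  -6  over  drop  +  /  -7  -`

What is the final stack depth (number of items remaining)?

4      : 4
negate : -4
dup    : -4 -4
negate : -4 4
+      : 0
-9     : 0 -9
9      : 0 -9 9
*      : 0 -81
swap   : -81 0
drop   : -81
dup    : -81 -81
-6     : -81 -81 -6
over   : -81 -81 -6 -81
drop   : -81 -81 -6
+      : -81 -87
/      : 0
-7     : 0 -7
-      : 7

1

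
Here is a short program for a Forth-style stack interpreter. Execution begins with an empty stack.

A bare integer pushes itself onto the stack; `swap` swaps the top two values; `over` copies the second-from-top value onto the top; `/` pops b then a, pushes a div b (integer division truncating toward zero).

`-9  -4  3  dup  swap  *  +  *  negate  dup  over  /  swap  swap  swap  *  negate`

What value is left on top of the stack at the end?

-9     -> [-9]
-4     -> [-9, -4]
3      -> [-9, -4, 3]
dup    -> [-9, -4, 3, 3]
swap   -> [-9, -4, 3, 3]
*      -> [-9, -4, 9]
+      -> [-9, 5]
*      -> [-45]
negate -> [45]
dup    -> [45, 45]
over   -> [45, 45, 45]
/      -> [45, 1]
swap   -> [1, 45]
swap   -> [45, 1]
swap   -> [1, 45]
*      -> [45]
negate -> [-45]

-45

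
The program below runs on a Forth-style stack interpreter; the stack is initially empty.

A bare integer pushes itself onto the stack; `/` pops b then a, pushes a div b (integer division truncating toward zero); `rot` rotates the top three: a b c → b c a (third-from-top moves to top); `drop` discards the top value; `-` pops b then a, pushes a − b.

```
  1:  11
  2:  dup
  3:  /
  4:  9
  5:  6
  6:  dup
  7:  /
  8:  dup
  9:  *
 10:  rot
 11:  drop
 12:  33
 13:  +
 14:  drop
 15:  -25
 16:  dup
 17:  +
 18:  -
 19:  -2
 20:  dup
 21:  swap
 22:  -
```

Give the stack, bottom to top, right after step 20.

[59, -2, -2]

11   -> 11
dup  -> 11 11
/    -> 1
9    -> 1 9
6    -> 1 9 6
dup  -> 1 9 6 6
/    -> 1 9 1
dup  -> 1 9 1 1
*    -> 1 9 1
rot  -> 9 1 1
drop -> 9 1
33   -> 9 1 33
+    -> 9 34
drop -> 9
-25  -> 9 -25
dup  -> 9 -25 -25
+    -> 9 -50
-    -> 59
-2   -> 59 -2
dup  -> 59 -2 -2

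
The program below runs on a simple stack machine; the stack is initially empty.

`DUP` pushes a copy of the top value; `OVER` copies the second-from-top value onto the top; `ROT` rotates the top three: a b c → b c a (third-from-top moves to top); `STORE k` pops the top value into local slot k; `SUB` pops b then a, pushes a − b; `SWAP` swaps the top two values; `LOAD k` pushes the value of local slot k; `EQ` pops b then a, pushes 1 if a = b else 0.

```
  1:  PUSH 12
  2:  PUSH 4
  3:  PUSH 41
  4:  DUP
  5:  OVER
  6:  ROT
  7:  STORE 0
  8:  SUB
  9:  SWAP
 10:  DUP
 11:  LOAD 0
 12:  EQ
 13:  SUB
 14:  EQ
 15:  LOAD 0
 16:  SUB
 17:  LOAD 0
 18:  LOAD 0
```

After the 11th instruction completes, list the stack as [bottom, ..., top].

[12, 0, 4, 4, 41]

PUSH 12 : 12
PUSH 4  : 12 4
PUSH 41 : 12 4 41
DUP     : 12 4 41 41
OVER    : 12 4 41 41 41
ROT     : 12 4 41 41 41
STORE 0 : 12 4 41 41
SUB     : 12 4 0
SWAP    : 12 0 4
DUP     : 12 0 4 4
LOAD 0  : 12 0 4 4 41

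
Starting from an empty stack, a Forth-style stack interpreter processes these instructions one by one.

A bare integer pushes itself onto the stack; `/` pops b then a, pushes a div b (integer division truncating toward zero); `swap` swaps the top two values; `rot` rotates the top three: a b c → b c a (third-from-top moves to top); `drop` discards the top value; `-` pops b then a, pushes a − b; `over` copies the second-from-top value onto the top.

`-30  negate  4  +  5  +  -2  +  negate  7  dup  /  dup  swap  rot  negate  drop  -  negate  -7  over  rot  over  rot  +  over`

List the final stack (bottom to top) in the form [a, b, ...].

[-7, 0, 0, 0]

-30    : [-30]
negate : [30]
4      : [30, 4]
+      : [34]
5      : [34, 5]
+      : [39]
-2     : [39, -2]
+      : [37]
negate : [-37]
7      : [-37, 7]
dup    : [-37, 7, 7]
/      : [-37, 1]
dup    : [-37, 1, 1]
swap   : [-37, 1, 1]
rot    : [1, 1, -37]
negate : [1, 1, 37]
drop   : [1, 1]
-      : [0]
negate : [0]
-7     : [0, -7]
over   : [0, -7, 0]
rot    : [-7, 0, 0]
over   : [-7, 0, 0, 0]
rot    : [-7, 0, 0, 0]
+      : [-7, 0, 0]
over   : [-7, 0, 0, 0]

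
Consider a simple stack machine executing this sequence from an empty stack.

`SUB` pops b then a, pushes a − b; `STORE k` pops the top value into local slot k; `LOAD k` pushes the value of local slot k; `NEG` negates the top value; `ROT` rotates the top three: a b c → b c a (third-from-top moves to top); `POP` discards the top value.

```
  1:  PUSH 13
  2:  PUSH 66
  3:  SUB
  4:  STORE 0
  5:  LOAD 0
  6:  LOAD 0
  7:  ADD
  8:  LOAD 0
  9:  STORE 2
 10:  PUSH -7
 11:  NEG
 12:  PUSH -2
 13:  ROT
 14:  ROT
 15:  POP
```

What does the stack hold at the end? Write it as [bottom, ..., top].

PUSH 13 -> 13
PUSH 66 -> 13 66
SUB     -> -53
STORE 0 -> (empty)
LOAD 0  -> -53
LOAD 0  -> -53 -53
ADD     -> -106
LOAD 0  -> -106 -53
STORE 2 -> -106
PUSH -7 -> -106 -7
NEG     -> -106 7
PUSH -2 -> -106 7 -2
ROT     -> 7 -2 -106
ROT     -> -2 -106 7
POP     -> -2 -106

[-2, -106]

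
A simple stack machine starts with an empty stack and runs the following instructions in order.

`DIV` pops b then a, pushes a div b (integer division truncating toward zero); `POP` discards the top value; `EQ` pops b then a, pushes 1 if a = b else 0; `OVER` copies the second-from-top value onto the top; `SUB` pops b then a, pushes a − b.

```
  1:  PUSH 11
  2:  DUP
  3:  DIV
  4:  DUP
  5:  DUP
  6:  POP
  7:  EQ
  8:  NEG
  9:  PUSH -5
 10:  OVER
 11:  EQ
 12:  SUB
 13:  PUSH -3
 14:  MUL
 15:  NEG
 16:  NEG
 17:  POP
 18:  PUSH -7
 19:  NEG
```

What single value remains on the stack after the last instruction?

PUSH 11 : [11]
DUP     : [11, 11]
DIV     : [1]
DUP     : [1, 1]
DUP     : [1, 1, 1]
POP     : [1, 1]
EQ      : [1]
NEG     : [-1]
PUSH -5 : [-1, -5]
OVER    : [-1, -5, -1]
EQ      : [-1, 0]
SUB     : [-1]
PUSH -3 : [-1, -3]
MUL     : [3]
NEG     : [-3]
NEG     : [3]
POP     : []
PUSH -7 : [-7]
NEG     : [7]

7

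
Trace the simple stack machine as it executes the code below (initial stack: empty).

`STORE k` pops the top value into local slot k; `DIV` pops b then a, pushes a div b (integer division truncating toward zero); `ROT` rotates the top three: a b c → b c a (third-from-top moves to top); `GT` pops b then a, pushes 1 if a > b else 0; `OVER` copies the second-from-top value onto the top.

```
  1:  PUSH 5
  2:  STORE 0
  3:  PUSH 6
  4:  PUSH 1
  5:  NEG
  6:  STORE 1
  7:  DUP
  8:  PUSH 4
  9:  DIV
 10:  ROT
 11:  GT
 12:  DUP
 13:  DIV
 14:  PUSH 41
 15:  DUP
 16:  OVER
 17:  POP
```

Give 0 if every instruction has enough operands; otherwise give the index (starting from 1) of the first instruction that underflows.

10

PUSH 5  : 5
STORE 0 : (empty)
PUSH 6  : 6
PUSH 1  : 6 1
NEG     : 6 -1
STORE 1 : 6
DUP     : 6 6
PUSH 4  : 6 6 4
DIV     : 6 1
ROT  — needs 3 operands, stack has 2 → underflow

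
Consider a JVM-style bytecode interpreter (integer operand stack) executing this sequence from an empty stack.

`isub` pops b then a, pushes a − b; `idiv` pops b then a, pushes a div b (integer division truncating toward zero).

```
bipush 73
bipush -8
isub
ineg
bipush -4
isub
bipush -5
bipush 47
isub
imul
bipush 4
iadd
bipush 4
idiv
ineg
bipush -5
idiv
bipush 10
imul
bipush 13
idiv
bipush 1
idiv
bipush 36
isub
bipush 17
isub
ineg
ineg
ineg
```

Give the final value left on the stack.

bipush 73 -> [73]
bipush -8 -> [73, -8]
isub      -> [81]
ineg      -> [-81]
bipush -4 -> [-81, -4]
isub      -> [-77]
bipush -5 -> [-77, -5]
bipush 47 -> [-77, -5, 47]
isub      -> [-77, -52]
imul      -> [4004]
bipush 4  -> [4004, 4]
iadd      -> [4008]
bipush 4  -> [4008, 4]
idiv      -> [1002]
ineg      -> [-1002]
bipush -5 -> [-1002, -5]
idiv      -> [200]
bipush 10 -> [200, 10]
imul      -> [2000]
bipush 13 -> [2000, 13]
idiv      -> [153]
bipush 1  -> [153, 1]
idiv      -> [153]
bipush 36 -> [153, 36]
isub      -> [117]
bipush 17 -> [117, 17]
isub      -> [100]
ineg      -> [-100]
ineg      -> [100]
ineg      -> [-100]

-100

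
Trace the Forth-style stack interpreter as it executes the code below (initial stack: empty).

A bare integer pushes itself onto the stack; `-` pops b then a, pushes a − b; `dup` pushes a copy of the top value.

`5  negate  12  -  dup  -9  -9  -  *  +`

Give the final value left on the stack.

5      -> [5]
negate -> [-5]
12     -> [-5, 12]
-      -> [-17]
dup    -> [-17, -17]
-9     -> [-17, -17, -9]
-9     -> [-17, -17, -9, -9]
-      -> [-17, -17, 0]
*      -> [-17, 0]
+      -> [-17]

-17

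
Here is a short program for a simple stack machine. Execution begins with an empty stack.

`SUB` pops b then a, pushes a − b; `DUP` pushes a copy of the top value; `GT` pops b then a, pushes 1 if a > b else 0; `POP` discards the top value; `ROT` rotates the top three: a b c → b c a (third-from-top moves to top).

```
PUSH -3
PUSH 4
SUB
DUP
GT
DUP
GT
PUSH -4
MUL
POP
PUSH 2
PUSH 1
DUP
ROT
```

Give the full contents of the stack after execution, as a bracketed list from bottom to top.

[1, 1, 2]

PUSH -3 → [-3]
PUSH 4  → [-3, 4]
SUB     → [-7]
DUP     → [-7, -7]
GT      → [0]
DUP     → [0, 0]
GT      → [0]
PUSH -4 → [0, -4]
MUL     → [0]
POP     → []
PUSH 2  → [2]
PUSH 1  → [2, 1]
DUP     → [2, 1, 1]
ROT     → [1, 1, 2]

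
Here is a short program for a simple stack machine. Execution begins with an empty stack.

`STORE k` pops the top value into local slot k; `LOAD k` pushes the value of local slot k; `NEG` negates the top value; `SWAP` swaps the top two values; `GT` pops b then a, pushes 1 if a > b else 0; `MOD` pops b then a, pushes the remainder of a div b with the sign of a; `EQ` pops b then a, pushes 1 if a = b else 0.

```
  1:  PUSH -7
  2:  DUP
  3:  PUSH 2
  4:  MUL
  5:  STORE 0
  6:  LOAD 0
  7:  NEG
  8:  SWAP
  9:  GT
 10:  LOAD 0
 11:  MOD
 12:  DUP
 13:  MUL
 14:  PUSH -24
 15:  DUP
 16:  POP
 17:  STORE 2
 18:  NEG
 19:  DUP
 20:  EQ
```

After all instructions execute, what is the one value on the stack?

1

PUSH -7  -> [-7]
DUP      -> [-7, -7]
PUSH 2   -> [-7, -7, 2]
MUL      -> [-7, -14]
STORE 0  -> [-7]
LOAD 0   -> [-7, -14]
NEG      -> [-7, 14]
SWAP     -> [14, -7]
GT       -> [1]
LOAD 0   -> [1, -14]
MOD      -> [1]
DUP      -> [1, 1]
MUL      -> [1]
PUSH -24 -> [1, -24]
DUP      -> [1, -24, -24]
POP      -> [1, -24]
STORE 2  -> [1]
NEG      -> [-1]
DUP      -> [-1, -1]
EQ       -> [1]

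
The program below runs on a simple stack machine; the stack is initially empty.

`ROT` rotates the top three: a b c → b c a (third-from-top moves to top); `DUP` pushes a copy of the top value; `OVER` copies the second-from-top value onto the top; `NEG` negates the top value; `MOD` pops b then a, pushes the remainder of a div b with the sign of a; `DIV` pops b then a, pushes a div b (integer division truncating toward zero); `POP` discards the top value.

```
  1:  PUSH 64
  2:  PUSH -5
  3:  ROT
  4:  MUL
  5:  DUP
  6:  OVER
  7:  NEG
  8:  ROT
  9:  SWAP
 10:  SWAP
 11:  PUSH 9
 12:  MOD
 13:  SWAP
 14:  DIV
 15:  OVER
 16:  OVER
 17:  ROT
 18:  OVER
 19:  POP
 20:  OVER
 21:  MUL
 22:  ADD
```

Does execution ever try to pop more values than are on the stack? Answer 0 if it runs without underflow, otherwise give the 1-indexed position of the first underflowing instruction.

PUSH 64 : [64]
PUSH -5 : [64, -5]
ROT  — needs 3 operands, stack has 2 → underflow

3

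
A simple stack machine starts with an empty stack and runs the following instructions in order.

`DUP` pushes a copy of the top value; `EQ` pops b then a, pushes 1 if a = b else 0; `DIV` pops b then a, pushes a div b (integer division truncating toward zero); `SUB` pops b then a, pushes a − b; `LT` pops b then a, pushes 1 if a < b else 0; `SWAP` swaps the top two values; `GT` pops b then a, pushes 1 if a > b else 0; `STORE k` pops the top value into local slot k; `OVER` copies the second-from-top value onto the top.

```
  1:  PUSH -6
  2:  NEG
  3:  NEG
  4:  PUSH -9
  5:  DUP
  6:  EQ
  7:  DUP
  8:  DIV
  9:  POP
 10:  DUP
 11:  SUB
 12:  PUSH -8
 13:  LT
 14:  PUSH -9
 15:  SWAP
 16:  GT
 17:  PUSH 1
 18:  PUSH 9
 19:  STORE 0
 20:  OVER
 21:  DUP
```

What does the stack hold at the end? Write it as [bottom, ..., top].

PUSH -6 → [-6]
NEG     → [6]
NEG     → [-6]
PUSH -9 → [-6, -9]
DUP     → [-6, -9, -9]
EQ      → [-6, 1]
DUP     → [-6, 1, 1]
DIV     → [-6, 1]
POP     → [-6]
DUP     → [-6, -6]
SUB     → [0]
PUSH -8 → [0, -8]
LT      → [0]
PUSH -9 → [0, -9]
SWAP    → [-9, 0]
GT      → [0]
PUSH 1  → [0, 1]
PUSH 9  → [0, 1, 9]
STORE 0 → [0, 1]
OVER    → [0, 1, 0]
DUP     → [0, 1, 0, 0]

[0, 1, 0, 0]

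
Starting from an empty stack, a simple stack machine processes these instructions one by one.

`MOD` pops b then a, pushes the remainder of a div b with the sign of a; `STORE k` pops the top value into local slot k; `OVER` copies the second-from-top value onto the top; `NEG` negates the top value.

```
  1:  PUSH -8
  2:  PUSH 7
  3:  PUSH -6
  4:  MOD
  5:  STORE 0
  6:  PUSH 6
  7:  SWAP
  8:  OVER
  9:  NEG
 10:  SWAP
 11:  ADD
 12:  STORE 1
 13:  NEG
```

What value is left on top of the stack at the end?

PUSH -8 -> -8
PUSH 7  -> -8 7
PUSH -6 -> -8 7 -6
MOD     -> -8 1
STORE 0 -> -8
PUSH 6  -> -8 6
SWAP    -> 6 -8
OVER    -> 6 -8 6
NEG     -> 6 -8 -6
SWAP    -> 6 -6 -8
ADD     -> 6 -14
STORE 1 -> 6
NEG     -> -6

-6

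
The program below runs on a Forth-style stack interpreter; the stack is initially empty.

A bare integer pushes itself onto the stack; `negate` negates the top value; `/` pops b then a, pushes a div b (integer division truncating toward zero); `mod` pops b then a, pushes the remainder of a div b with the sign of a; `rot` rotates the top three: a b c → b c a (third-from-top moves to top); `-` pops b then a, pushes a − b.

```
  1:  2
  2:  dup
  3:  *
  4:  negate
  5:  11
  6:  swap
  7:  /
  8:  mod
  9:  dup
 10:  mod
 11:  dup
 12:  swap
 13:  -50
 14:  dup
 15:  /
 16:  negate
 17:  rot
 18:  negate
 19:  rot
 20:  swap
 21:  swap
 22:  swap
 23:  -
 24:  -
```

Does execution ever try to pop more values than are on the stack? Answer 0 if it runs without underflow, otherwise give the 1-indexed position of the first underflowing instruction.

8

2       2
dup     2 2
*       4
negate  -4
11      -4 11
swap    11 -4
/       -2
mod  — needs 2 operands, stack has 1 → underflow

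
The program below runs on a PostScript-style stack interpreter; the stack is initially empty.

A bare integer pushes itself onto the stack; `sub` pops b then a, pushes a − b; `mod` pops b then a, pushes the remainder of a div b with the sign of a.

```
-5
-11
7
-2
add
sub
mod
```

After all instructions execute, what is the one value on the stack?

-5  -> -5
-11 -> -5 -11
7   -> -5 -11 7
-2  -> -5 -11 7 -2
add -> -5 -11 5
sub -> -5 -16
mod -> -5

-5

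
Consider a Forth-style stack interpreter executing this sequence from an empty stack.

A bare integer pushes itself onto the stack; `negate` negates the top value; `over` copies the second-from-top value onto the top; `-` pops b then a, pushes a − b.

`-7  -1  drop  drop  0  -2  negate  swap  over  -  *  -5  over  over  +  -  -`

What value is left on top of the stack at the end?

-8

-7     : [-7]
-1     : [-7, -1]
drop   : [-7]
drop   : []
0      : [0]
-2     : [0, -2]
negate : [0, 2]
swap   : [2, 0]
over   : [2, 0, 2]
-      : [2, -2]
*      : [-4]
-5     : [-4, -5]
over   : [-4, -5, -4]
over   : [-4, -5, -4, -5]
+      : [-4, -5, -9]
-      : [-4, 4]
-      : [-8]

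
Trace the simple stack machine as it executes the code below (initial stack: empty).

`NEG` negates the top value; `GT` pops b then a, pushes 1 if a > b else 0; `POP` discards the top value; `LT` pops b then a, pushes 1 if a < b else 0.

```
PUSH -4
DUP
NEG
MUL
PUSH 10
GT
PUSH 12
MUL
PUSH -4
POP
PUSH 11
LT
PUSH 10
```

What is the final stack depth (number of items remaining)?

2

PUSH -4 → [-4]
DUP     → [-4, -4]
NEG     → [-4, 4]
MUL     → [-16]
PUSH 10 → [-16, 10]
GT      → [0]
PUSH 12 → [0, 12]
MUL     → [0]
PUSH -4 → [0, -4]
POP     → [0]
PUSH 11 → [0, 11]
LT      → [1]
PUSH 10 → [1, 10]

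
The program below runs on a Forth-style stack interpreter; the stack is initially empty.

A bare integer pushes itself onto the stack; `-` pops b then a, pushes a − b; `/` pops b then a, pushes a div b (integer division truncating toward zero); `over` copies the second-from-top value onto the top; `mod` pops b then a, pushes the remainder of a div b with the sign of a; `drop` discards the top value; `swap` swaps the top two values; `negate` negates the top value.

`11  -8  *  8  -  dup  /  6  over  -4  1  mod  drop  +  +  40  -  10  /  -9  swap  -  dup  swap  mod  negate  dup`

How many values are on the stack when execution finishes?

2

11     → [11]
-8     → [11, -8]
*      → [-88]
8      → [-88, 8]
-      → [-96]
dup    → [-96, -96]
/      → [1]
6      → [1, 6]
over   → [1, 6, 1]
-4     → [1, 6, 1, -4]
1      → [1, 6, 1, -4, 1]
mod    → [1, 6, 1, 0]
drop   → [1, 6, 1]
+      → [1, 7]
+      → [8]
40     → [8, 40]
-      → [-32]
10     → [-32, 10]
/      → [-3]
-9     → [-3, -9]
swap   → [-9, -3]
-      → [-6]
dup    → [-6, -6]
swap   → [-6, -6]
mod    → [0]
negate → [0]
dup    → [0, 0]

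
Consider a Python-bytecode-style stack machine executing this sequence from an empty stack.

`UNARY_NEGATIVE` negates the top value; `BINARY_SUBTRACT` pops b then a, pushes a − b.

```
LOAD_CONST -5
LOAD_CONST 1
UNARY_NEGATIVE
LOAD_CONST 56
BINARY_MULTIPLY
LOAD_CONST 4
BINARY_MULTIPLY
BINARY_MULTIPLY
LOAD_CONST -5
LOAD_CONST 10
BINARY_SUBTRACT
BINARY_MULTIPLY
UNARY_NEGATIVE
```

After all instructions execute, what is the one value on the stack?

LOAD_CONST -5    [-5]
LOAD_CONST 1     [-5, 1]
UNARY_NEGATIVE   [-5, -1]
LOAD_CONST 56    [-5, -1, 56]
BINARY_MULTIPLY  [-5, -56]
LOAD_CONST 4     [-5, -56, 4]
BINARY_MULTIPLY  [-5, -224]
BINARY_MULTIPLY  [1120]
LOAD_CONST -5    [1120, -5]
LOAD_CONST 10    [1120, -5, 10]
BINARY_SUBTRACT  [1120, -15]
BINARY_MULTIPLY  [-16800]
UNARY_NEGATIVE   [16800]

16800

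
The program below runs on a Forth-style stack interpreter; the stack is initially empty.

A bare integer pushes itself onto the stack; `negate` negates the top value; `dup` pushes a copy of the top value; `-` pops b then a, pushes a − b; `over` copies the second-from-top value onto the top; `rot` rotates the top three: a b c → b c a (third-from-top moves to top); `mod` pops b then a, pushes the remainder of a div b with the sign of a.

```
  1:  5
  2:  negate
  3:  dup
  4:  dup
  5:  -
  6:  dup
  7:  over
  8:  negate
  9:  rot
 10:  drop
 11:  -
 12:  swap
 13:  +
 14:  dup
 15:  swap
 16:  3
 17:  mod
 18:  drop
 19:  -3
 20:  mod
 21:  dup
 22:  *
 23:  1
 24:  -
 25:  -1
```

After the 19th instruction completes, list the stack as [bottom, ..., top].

5      : [5]
negate : [-5]
dup    : [-5, -5]
dup    : [-5, -5, -5]
-      : [-5, 0]
dup    : [-5, 0, 0]
over   : [-5, 0, 0, 0]
negate : [-5, 0, 0, 0]
rot    : [-5, 0, 0, 0]
drop   : [-5, 0, 0]
-      : [-5, 0]
swap   : [0, -5]
+      : [-5]
dup    : [-5, -5]
swap   : [-5, -5]
3      : [-5, -5, 3]
mod    : [-5, -2]
drop   : [-5]
-3     : [-5, -3]

[-5, -3]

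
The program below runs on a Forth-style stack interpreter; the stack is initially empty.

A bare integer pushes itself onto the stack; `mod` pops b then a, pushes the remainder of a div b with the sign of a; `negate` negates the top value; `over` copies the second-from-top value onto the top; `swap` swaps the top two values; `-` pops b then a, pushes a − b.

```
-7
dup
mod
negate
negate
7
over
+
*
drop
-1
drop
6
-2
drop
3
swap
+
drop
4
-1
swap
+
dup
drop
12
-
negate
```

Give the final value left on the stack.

9

-7      -7
dup     -7 -7
mod     0
negate  0
negate  0
7       0 7
over    0 7 0
+       0 7
*       0
drop    (empty)
-1      -1
drop    (empty)
6       6
-2      6 -2
drop    6
3       6 3
swap    3 6
+       9
drop    (empty)
4       4
-1      4 -1
swap    -1 4
+       3
dup     3 3
drop    3
12      3 12
-       -9
negate  9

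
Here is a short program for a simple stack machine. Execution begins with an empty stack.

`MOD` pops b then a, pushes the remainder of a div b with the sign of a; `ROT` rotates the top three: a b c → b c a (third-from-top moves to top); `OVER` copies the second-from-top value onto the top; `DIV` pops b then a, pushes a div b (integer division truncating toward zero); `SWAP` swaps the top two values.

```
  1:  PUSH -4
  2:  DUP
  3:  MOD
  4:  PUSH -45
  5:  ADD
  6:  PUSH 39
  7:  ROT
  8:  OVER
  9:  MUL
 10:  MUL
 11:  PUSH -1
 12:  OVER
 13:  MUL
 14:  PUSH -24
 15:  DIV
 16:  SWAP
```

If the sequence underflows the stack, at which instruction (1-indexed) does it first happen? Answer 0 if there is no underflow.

7

PUSH -4  : [-4]
DUP      : [-4, -4]
MOD      : [0]
PUSH -45 : [0, -45]
ADD      : [-45]
PUSH 39  : [-45, 39]
ROT  — needs 3 operands, stack has 2 → underflow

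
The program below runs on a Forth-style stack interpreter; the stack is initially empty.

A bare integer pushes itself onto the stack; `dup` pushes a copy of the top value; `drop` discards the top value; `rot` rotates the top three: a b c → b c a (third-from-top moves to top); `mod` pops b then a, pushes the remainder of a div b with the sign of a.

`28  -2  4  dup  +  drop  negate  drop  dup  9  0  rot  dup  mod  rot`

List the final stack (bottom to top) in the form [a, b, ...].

[28, 0, 0, 9]

28     : 28
-2     : 28 -2
4      : 28 -2 4
dup    : 28 -2 4 4
+      : 28 -2 8
drop   : 28 -2
negate : 28 2
drop   : 28
dup    : 28 28
9      : 28 28 9
0      : 28 28 9 0
rot    : 28 9 0 28
dup    : 28 9 0 28 28
mod    : 28 9 0 0
rot    : 28 0 0 9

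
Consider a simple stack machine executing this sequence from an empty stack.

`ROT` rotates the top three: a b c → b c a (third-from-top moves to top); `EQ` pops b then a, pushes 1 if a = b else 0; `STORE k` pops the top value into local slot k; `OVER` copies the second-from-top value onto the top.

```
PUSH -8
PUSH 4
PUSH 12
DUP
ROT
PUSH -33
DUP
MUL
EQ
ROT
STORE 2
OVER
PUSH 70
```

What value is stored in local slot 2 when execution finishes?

12

PUSH -8  -> [-8]
PUSH 4   -> [-8, 4]
PUSH 12  -> [-8, 4, 12]
DUP      -> [-8, 4, 12, 12]
ROT      -> [-8, 12, 12, 4]
PUSH -33 -> [-8, 12, 12, 4, -33]
DUP      -> [-8, 12, 12, 4, -33, -33]
MUL      -> [-8, 12, 12, 4, 1089]
EQ       -> [-8, 12, 12, 0]
ROT      -> [-8, 12, 0, 12]
STORE 2  -> [-8, 12, 0]
OVER     -> [-8, 12, 0, 12]
PUSH 70  -> [-8, 12, 0, 12, 70]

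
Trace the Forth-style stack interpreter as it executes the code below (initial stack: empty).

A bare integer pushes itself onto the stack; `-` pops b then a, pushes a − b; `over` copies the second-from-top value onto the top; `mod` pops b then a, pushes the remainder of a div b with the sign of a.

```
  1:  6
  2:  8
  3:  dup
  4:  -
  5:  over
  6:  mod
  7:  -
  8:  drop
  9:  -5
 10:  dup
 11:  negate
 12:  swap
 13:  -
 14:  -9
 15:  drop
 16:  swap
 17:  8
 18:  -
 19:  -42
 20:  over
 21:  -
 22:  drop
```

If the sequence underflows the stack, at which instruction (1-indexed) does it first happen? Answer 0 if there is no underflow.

6      → [6]
8      → [6, 8]
dup    → [6, 8, 8]
-      → [6, 0]
over   → [6, 0, 6]
mod    → [6, 0]
-      → [6]
drop   → []
-5     → [-5]
dup    → [-5, -5]
negate → [-5, 5]
swap   → [5, -5]
-      → [10]
-9     → [10, -9]
drop   → [10]
swap  — needs 2 operands, stack has 1 → underflow

16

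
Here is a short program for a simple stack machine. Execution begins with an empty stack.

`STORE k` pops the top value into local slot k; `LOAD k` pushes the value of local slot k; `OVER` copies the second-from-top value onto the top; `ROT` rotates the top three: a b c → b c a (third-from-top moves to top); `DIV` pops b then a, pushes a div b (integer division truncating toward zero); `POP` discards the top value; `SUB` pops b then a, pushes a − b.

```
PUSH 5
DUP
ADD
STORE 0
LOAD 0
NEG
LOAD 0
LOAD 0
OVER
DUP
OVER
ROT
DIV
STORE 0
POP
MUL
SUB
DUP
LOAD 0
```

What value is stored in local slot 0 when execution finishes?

PUSH 5  -> 5
DUP     -> 5 5
ADD     -> 10
STORE 0 -> (empty)
LOAD 0  -> 10
NEG     -> -10
LOAD 0  -> -10 10
LOAD 0  -> -10 10 10
OVER    -> -10 10 10 10
DUP     -> -10 10 10 10 10
OVER    -> -10 10 10 10 10 10
ROT     -> -10 10 10 10 10 10
DIV     -> -10 10 10 10 1
STORE 0 -> -10 10 10 10
POP     -> -10 10 10
MUL     -> -10 100
SUB     -> -110
DUP     -> -110 -110
LOAD 0  -> -110 -110 1

1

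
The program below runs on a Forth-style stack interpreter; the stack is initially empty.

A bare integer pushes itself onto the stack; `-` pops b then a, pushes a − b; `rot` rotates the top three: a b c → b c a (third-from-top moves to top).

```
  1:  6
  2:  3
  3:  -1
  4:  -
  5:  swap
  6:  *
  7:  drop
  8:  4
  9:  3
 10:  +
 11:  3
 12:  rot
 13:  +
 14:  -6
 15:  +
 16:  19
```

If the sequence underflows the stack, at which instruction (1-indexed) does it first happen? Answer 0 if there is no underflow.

6    → 6
3    → 6 3
-1   → 6 3 -1
-    → 6 4
swap → 4 6
*    → 24
drop → (empty)
4    → 4
3    → 4 3
+    → 7
3    → 7 3
rot  — needs 3 operands, stack has 2 → underflow

12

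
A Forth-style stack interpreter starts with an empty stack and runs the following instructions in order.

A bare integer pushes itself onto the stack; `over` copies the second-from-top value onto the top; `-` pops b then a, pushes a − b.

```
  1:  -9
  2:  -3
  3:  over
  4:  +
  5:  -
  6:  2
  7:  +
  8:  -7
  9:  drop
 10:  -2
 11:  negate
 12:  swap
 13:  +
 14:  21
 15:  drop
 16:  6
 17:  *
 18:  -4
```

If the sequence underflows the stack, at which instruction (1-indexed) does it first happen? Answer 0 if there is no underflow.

0

-9     : -9
-3     : -9 -3
over   : -9 -3 -9
+      : -9 -12
-      : 3
2      : 3 2
+      : 5
-7     : 5 -7
drop   : 5
-2     : 5 -2
negate : 5 2
swap   : 2 5
+      : 7
21     : 7 21
drop   : 7
6      : 7 6
*      : 42
-4     : 42 -4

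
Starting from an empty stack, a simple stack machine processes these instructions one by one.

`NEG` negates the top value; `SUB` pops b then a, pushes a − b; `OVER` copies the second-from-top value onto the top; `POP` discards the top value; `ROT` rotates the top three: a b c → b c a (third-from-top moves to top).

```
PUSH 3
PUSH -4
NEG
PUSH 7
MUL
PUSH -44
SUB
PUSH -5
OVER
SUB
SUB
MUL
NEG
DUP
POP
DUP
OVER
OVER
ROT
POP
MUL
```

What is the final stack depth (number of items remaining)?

2

PUSH 3   -> 3
PUSH -4  -> 3 -4
NEG      -> 3 4
PUSH 7   -> 3 4 7
MUL      -> 3 28
PUSH -44 -> 3 28 -44
SUB      -> 3 72
PUSH -5  -> 3 72 -5
OVER     -> 3 72 -5 72
SUB      -> 3 72 -77
SUB      -> 3 149
MUL      -> 447
NEG      -> -447
DUP      -> -447 -447
POP      -> -447
DUP      -> -447 -447
OVER     -> -447 -447 -447
OVER     -> -447 -447 -447 -447
ROT      -> -447 -447 -447 -447
POP      -> -447 -447 -447
MUL      -> -447 199809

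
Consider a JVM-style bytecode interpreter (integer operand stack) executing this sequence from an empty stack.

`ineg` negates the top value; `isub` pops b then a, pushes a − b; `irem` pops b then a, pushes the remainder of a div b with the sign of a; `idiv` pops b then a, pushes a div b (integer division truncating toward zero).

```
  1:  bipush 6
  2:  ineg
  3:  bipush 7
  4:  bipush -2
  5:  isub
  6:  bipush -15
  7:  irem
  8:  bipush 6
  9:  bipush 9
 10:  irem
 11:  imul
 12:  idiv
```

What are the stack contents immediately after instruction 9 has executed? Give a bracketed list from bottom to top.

bipush 6   -> [6]
ineg       -> [-6]
bipush 7   -> [-6, 7]
bipush -2  -> [-6, 7, -2]
isub       -> [-6, 9]
bipush -15 -> [-6, 9, -15]
irem       -> [-6, 9]
bipush 6   -> [-6, 9, 6]
bipush 9   -> [-6, 9, 6, 9]

[-6, 9, 6, 9]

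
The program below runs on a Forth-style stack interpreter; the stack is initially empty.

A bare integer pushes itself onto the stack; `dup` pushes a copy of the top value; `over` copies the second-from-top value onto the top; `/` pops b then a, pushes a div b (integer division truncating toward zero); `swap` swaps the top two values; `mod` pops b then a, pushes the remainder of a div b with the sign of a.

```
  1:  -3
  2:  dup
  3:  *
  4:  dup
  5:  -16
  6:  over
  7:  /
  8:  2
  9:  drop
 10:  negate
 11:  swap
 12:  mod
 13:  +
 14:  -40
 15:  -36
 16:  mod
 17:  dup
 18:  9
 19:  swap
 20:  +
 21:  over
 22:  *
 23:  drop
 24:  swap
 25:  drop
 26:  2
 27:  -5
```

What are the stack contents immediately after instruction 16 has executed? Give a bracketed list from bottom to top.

-3     → [-3]
dup    → [-3, -3]
*      → [9]
dup    → [9, 9]
-16    → [9, 9, -16]
over   → [9, 9, -16, 9]
/      → [9, 9, -1]
2      → [9, 9, -1, 2]
drop   → [9, 9, -1]
negate → [9, 9, 1]
swap   → [9, 1, 9]
mod    → [9, 1]
+      → [10]
-40    → [10, -40]
-36    → [10, -40, -36]
mod    → [10, -4]

[10, -4]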